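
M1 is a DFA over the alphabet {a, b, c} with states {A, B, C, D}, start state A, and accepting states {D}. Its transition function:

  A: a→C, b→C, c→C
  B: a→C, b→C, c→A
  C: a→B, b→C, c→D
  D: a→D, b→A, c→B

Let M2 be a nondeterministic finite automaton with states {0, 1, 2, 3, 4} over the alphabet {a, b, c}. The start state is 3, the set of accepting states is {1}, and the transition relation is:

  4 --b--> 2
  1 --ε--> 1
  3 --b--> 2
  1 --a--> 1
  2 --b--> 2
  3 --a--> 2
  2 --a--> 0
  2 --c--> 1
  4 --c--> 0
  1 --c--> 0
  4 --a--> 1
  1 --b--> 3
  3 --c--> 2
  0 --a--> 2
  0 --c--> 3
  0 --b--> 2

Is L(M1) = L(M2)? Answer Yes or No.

Yes

Exploring the product automaton M1 × M2 from the start pair (A, 3), following both machines on each input symbol, reaches 4 state pairs: (A, 3), (C, 2), (B, 0), (D, 1).
M1 accepts in {D} and M2 accepts in {1}. In every reachable pair the two components are either both accepting — (D, 1) — or both non-accepting, so no string is accepted by exactly one of the machines: L(M1) \ L(M2) and L(M2) \ L(M1) are both empty.
Hence every string is accepted by M1 iff it is accepted by M2, and the two languages coincide.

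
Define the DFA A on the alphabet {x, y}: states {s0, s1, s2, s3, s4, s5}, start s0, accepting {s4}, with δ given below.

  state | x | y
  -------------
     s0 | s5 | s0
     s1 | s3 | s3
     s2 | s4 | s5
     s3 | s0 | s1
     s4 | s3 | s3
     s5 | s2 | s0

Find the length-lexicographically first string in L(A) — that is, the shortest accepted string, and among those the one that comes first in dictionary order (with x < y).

xxx

A breadth-first search from s0 reaches an accepting state first via the path s0 → s5 → s2 → s4 on input xxx.
No string of length < 3 is accepted (BFS exhausts all shorter strings without reaching an accepting state), and xxx is the lexicographically least accepting string of length 3.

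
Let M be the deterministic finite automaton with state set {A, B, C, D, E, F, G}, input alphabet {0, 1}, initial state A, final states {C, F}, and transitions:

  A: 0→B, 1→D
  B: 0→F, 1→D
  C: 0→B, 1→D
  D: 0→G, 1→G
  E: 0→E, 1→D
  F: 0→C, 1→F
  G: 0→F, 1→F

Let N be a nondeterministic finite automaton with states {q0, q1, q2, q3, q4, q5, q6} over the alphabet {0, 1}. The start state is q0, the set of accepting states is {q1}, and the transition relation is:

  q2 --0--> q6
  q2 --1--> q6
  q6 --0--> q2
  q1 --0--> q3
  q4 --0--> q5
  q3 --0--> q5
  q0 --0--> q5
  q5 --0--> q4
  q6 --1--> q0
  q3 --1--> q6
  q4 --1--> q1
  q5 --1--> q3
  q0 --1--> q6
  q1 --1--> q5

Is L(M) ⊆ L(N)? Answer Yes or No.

The string 00 is in L(M) but not in L(N).
So L(M) ⊄ L(N).

No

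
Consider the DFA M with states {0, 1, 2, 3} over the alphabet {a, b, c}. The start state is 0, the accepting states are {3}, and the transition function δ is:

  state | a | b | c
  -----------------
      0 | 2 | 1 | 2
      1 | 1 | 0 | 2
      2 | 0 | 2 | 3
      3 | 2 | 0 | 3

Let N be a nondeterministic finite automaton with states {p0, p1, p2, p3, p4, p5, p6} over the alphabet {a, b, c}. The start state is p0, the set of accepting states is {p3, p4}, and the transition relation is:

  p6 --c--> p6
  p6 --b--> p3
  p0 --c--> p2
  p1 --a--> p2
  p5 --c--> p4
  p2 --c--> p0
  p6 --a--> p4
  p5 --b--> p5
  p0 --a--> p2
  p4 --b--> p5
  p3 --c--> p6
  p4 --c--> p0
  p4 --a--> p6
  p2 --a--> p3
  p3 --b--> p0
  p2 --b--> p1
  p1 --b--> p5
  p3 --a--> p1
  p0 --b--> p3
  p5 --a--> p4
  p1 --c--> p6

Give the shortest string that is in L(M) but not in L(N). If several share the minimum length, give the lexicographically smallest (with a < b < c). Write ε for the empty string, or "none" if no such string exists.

The string ac is accepted by M but not by N.
No shorter string lies in the difference, and ac is the lexicographically first length-2 string in L(M) \ L(N).

ac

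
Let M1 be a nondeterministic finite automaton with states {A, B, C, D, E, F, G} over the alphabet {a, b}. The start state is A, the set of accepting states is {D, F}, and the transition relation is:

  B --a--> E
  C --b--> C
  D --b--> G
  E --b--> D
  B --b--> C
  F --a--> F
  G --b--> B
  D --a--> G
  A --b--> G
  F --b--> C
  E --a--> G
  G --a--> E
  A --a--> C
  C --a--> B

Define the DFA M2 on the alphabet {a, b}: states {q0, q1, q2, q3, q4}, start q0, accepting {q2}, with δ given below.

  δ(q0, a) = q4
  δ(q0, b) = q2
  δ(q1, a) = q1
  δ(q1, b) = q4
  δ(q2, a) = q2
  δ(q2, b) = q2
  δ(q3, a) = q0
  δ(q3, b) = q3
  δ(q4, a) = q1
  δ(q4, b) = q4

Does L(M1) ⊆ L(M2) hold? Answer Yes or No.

No

The string aaab is in L(M1) but not in L(M2).
So L(M1) ⊄ L(M2).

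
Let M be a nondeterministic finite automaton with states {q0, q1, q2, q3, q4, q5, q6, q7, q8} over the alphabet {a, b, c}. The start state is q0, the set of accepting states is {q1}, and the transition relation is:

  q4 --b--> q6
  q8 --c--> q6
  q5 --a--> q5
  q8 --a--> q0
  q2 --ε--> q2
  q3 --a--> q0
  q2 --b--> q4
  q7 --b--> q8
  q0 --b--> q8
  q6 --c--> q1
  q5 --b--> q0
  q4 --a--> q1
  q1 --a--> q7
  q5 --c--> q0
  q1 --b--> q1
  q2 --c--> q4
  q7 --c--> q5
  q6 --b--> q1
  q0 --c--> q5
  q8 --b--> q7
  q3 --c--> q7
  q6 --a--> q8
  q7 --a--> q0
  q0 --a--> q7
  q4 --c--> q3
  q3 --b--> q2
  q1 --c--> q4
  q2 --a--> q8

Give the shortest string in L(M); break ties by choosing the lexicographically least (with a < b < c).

A breadth-first search from q0 reaches an accepting state first via the path q0 → q8 → q6 → q1 on input bcb.
No string of length < 3 is accepted (BFS exhausts all shorter strings without reaching an accepting state), and bcb is the lexicographically least accepting string of length 3.

bcb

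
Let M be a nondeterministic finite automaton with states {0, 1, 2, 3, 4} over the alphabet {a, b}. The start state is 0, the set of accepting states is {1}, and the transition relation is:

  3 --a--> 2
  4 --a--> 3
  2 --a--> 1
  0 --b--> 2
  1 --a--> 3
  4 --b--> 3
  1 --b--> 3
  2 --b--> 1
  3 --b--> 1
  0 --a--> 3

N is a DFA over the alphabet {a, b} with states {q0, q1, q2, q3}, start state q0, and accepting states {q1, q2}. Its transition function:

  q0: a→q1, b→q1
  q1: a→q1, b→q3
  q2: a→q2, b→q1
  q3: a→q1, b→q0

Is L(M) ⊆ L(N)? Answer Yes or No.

The string ab is in L(M) but not in L(N).
So L(M) ⊄ L(N).

No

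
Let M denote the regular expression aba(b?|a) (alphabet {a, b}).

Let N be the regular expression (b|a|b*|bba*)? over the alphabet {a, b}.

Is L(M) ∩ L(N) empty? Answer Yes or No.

Yes

Converting the expression M to a DFA (subset construction, then merging equivalent states) gives the minimal DFA with states {m0, m1, m2, m3, m4, m5}, start state m0, accepting states {m4, m5} and transitions m0: a→m1, b→m2; m1: a→m2, b→m3; m2: a→m2, b→m2; m3: a→m4, b→m2; m4: a→m5, b→m5; m5: a→m2, b→m2.
Converting the expression N to a DFA (subset construction, then merging equivalent states) gives the minimal DFA with states {n0, n1, n2, n3, n4, n5, n6}, start state n0, accepting states {n0, n1, n2, n4, n5, n6} and transitions n0: a→n1, b→n2; n1: a→n3, b→n3; n2: a→n3, b→n4; n3: a→n3, b→n3; n4: a→n5, b→n6; n5: a→n5, b→n3; n6: a→n3, b→n6.
Exploring the product automaton M × N from the start pair (m0, n0), following both machines on each input symbol, reaches 10 state pairs: (m0, n0), (m1, n1), (m2, n2), (m2, n3), (m3, n3), (m2, n4), (m4, n3), (m2, n5), (m2, n6), (m5, n3).
M accepts in {m4, m5} and N accepts in {n0, n1, n2, n4, n5, n6}; no reachable pair has both components accepting, so no string drives both machines to acceptance simultaneously and L(M) ∩ L(N) = ∅.
So no string is accepted by both, and the intersection is empty.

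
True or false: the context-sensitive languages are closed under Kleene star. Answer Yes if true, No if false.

An LBA guesses a factorisation of the input into blocks (marking block boundaries on a second track) and verifies each block with the LBA for L; this uses no space beyond the input, so L* is context-sensitive.
So the context-sensitive languages are closed under Kleene star.

Yes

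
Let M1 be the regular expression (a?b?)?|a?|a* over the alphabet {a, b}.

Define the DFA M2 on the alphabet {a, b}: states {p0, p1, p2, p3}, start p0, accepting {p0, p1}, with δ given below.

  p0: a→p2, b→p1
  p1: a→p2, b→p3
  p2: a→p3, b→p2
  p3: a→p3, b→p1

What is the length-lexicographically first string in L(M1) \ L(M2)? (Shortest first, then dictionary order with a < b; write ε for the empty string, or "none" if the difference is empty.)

The string a is accepted by M1 but not by M2.
No shorter string lies in the difference, and a is the lexicographically first length-1 string in L(M1) \ L(M2).

a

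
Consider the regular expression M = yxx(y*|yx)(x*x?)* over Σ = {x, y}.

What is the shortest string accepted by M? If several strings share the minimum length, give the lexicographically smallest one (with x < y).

By inspection of the expression, no string of length less than 3 matches, and yxx is the lexicographically first match of length 3.

yxx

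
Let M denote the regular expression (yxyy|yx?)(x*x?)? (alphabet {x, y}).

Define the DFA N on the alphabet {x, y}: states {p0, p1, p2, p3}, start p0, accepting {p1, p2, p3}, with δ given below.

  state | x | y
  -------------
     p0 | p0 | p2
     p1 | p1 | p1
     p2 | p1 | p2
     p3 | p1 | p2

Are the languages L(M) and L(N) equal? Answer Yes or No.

No

The string xy is accepted by N but rejected by M.
So L(M) ≠ L(N).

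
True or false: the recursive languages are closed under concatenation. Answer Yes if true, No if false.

Yes

For an input of length n, try each of the n+1 split points, running the decider for L₁ on the prefix and the decider for L₂ on the suffix; accept if some split succeeds. Finitely many halting sub-runs, so this decides L₁L₂.
So the recursive languages are closed under concatenation.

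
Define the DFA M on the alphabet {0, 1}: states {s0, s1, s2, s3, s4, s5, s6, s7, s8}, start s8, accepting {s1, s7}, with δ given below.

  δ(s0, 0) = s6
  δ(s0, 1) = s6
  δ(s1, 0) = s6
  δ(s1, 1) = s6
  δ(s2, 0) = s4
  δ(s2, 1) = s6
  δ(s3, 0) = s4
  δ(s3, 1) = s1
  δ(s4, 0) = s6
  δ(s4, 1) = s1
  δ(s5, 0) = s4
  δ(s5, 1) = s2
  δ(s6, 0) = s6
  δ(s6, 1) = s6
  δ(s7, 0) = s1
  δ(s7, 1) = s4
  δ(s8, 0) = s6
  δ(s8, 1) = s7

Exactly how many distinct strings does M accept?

3

The useful subgraph on states {s1, s4, s7, s8} is acyclic, so L(M) is finite; the longest accepting path visits 4 useful states, giving maximum string length 3.
Counting accepting paths from s8 by length: 1 of length 1, 1 of length 2, 1 of length 3. Total 3.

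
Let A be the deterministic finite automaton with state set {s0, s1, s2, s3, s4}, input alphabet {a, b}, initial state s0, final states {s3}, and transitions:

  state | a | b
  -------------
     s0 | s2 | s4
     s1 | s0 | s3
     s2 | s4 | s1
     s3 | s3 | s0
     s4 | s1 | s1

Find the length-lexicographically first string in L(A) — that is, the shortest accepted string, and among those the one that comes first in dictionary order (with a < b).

abb

A breadth-first search from s0 reaches an accepting state first via the path s0 → s2 → s1 → s3 on input abb.
No string of length < 3 is accepted (BFS exhausts all shorter strings without reaching an accepting state), and abb is the lexicographically least accepting string of length 3.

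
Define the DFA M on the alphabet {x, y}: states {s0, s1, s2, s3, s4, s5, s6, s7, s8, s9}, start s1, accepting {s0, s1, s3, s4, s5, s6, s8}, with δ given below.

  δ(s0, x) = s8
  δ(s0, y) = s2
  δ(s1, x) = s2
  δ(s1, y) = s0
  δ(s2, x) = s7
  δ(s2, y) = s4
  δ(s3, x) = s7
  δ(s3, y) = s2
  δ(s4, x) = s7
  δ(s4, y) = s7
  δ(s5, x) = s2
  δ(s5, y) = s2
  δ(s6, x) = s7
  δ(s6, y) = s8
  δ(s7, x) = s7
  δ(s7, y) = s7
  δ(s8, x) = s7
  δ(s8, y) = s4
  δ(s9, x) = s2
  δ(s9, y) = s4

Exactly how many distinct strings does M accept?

The useful subgraph on states {s0, s1, s2, s4, s8} is acyclic, so L(M) is finite; the longest accepting path visits 4 useful states, giving maximum string length 3.
Counting accepting paths from s1 by length: 1 of length 0, 1 of length 1, 2 of length 2, 2 of length 3. Total 6.

6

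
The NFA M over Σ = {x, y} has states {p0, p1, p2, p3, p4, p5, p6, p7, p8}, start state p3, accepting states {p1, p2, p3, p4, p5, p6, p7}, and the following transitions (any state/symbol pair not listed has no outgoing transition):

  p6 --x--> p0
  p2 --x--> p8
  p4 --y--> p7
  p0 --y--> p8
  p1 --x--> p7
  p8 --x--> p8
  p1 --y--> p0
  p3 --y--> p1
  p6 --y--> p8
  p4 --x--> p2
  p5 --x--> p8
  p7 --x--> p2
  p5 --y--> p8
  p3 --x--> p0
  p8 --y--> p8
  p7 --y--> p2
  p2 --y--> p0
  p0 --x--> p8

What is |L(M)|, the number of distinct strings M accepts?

The useful subgraph on states {p1, p2, p3, p7} is acyclic, so L(M) is finite; the longest accepting path visits 4 useful states, giving maximum string length 3.
Counting accepting paths from p3 by length: 1 of length 0, 1 of length 1, 1 of length 2, 2 of length 3. Total 5.

5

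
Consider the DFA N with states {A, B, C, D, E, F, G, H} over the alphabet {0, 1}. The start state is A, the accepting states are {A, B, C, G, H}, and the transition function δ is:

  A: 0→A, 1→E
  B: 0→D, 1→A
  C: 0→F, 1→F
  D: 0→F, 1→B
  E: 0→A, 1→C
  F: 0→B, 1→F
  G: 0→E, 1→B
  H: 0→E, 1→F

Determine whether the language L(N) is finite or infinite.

State A is reachable from the start and can reach an accepting state, and it lies on the cycle A → A.
Traversing that cycle any number of times yields accepted strings of unbounded length, so the language is infinite.

infinite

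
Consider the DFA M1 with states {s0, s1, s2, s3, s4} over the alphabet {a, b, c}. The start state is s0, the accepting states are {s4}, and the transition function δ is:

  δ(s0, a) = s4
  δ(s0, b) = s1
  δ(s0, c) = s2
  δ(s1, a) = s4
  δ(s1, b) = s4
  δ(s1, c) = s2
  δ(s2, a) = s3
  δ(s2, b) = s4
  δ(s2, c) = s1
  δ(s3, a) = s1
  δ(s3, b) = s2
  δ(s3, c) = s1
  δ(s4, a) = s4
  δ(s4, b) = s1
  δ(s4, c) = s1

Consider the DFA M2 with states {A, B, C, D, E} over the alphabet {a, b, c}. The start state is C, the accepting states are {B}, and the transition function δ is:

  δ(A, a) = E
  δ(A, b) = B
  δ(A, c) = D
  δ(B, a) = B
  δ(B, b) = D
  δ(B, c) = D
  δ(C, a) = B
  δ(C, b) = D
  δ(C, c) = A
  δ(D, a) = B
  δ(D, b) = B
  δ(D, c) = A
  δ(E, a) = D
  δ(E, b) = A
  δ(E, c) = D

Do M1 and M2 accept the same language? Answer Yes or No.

Yes

Exploring the product automaton M1 × M2 from the start pair (s0, C), following both machines on each input symbol, reaches 5 state pairs: (s0, C), (s4, B), (s1, D), (s2, A), (s3, E).
M1 accepts in {s4} and M2 accepts in {B}. In every reachable pair the two components are either both accepting — (s4, B) — or both non-accepting, so no string is accepted by exactly one of the machines: L(M1) \ L(M2) and L(M2) \ L(M1) are both empty.
Hence every string is accepted by M1 iff it is accepted by M2, and the two languages coincide.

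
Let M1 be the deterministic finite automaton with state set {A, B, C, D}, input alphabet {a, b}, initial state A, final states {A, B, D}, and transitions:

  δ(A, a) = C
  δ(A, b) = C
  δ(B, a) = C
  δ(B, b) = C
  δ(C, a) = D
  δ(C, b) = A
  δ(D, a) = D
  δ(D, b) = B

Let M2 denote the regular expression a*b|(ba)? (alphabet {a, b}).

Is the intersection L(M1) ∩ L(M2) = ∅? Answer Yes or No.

No

The empty string ε is accepted by both M1 and M2.
Hence L(M1) ∩ L(M2) ≠ ∅.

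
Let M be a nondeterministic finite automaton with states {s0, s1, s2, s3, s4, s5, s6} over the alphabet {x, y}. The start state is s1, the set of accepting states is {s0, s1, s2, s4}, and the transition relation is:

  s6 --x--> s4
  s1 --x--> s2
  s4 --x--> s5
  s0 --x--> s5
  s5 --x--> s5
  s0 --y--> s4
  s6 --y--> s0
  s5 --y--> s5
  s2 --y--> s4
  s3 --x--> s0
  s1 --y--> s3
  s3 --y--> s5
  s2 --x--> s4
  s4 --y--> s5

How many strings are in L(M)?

The useful subgraph on states {s0, s1, s2, s3, s4} is acyclic, so L(M) is finite; the longest accepting path visits 4 useful states, giving maximum string length 3.
Counting accepting paths from s1 by length: 1 of length 0, 1 of length 1, 3 of length 2, 1 of length 3. Total 6.

6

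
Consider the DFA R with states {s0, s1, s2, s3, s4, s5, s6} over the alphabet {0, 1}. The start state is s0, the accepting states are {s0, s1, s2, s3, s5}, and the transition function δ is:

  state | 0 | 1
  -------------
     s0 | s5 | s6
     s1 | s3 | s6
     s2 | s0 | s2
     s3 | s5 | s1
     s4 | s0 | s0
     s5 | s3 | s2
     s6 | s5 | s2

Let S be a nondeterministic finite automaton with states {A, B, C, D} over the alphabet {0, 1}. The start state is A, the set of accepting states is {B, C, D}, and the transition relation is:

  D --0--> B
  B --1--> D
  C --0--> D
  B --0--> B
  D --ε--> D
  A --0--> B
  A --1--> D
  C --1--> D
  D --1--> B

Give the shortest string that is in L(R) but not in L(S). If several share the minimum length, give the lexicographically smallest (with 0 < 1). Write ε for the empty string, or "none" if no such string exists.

The empty string ε is accepted by R but not by S.
Since ε is the unique shortest string, it is the required witness.

ε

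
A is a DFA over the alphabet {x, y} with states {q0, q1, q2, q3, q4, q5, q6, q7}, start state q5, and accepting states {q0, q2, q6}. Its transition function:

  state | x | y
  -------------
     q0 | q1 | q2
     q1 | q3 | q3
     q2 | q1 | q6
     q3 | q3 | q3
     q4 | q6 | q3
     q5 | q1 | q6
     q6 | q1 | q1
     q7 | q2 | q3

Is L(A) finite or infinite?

The useful states (reachable from q5 and able to reach an accepting state) are {q5, q6}.
Restricted to these states the transition graph has no cycle, so every accepting path has bounded length and L is finite.

finite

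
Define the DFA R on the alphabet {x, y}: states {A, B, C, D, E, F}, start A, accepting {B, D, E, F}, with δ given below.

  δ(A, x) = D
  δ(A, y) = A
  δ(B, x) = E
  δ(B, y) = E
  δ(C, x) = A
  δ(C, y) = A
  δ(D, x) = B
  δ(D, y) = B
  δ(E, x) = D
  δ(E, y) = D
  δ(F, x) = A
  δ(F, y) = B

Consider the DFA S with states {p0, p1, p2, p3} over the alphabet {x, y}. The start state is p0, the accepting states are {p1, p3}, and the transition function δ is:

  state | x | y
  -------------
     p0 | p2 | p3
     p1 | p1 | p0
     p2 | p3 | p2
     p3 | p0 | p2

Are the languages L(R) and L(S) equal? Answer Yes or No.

The string x is accepted by R but rejected by S.
So L(R) ≠ L(S).

No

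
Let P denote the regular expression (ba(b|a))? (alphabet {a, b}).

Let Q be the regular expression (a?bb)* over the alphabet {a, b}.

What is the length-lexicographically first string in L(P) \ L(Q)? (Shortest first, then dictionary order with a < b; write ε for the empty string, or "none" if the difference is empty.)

The string baa is accepted by P but not by Q.
No shorter string lies in the difference, and baa is the lexicographically first length-3 string in L(P) \ L(Q).

baa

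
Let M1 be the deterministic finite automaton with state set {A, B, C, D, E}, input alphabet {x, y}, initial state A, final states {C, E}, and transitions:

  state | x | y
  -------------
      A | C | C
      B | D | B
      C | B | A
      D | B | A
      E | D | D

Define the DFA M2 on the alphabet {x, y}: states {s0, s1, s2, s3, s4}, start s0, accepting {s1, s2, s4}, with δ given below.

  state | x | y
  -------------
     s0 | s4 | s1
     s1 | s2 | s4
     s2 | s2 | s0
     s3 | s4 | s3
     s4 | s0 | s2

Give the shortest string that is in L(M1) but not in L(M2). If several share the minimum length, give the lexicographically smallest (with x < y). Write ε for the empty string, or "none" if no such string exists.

xyy

The string xyy is accepted by M1 but not by M2.
No shorter string lies in the difference, and xyy is the lexicographically first length-3 string in L(M1) \ L(M2).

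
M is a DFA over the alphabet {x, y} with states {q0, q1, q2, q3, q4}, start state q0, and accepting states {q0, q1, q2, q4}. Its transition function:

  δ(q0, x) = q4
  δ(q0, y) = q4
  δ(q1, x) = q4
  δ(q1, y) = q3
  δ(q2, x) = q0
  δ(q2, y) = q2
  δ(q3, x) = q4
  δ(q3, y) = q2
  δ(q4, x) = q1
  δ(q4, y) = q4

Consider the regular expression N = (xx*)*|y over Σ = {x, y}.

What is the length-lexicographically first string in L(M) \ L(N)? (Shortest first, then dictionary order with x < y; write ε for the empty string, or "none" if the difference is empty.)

xy

The string xy is accepted by M but not by N.
No shorter string lies in the difference, and xy is the lexicographically first length-2 string in L(M) \ L(N).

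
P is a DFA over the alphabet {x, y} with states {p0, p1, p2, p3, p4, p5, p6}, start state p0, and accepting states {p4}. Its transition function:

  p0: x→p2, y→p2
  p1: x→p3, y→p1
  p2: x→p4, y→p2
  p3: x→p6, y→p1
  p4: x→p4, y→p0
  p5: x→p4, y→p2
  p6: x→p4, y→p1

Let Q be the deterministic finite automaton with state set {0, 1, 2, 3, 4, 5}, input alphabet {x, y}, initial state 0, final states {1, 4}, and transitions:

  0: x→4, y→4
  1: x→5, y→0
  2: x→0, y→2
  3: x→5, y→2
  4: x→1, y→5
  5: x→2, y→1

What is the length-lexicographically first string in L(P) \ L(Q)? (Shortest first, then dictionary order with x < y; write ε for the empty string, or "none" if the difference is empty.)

xxx

The string xxx is accepted by P but not by Q.
No shorter string lies in the difference, and xxx is the lexicographically first length-3 string in L(P) \ L(Q).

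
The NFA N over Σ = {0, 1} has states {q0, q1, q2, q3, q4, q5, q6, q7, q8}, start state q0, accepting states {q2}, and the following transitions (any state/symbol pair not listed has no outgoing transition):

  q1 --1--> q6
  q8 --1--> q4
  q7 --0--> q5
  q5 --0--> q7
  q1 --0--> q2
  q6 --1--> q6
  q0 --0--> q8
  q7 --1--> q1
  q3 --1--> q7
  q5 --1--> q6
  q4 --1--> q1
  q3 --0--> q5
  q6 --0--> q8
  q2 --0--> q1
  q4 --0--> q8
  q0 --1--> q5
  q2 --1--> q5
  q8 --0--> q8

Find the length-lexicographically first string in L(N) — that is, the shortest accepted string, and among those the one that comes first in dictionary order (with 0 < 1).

0110

A breadth-first search from q0 reaches an accepting state first via the path q0 → q8 → q4 → q1 → q2 on input 0110.
No string of length < 4 is accepted (BFS exhausts all shorter strings without reaching an accepting state), and 0110 is the lexicographically least accepting string of length 4.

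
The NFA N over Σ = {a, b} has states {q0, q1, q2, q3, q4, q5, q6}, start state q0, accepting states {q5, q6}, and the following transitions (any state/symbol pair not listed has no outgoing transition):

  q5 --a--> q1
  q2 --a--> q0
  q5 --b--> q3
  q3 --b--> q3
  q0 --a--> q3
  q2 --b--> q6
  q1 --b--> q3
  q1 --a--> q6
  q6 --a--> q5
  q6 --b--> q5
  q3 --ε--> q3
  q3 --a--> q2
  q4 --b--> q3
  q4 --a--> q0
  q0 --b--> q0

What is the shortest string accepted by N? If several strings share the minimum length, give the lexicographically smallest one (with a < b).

A breadth-first search from q0 reaches an accepting state first via the path q0 → q3 → q2 → q6 on input aab.
No string of length < 3 is accepted (BFS exhausts all shorter strings without reaching an accepting state), and aab is the lexicographically least accepting string of length 3.

aab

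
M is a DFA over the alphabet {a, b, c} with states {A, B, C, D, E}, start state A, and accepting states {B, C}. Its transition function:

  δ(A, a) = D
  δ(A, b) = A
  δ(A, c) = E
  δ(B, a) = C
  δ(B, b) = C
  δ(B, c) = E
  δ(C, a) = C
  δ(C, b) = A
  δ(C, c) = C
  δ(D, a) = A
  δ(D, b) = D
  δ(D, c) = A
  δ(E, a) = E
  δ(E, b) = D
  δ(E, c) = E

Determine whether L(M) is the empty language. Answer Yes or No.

Yes

The states reachable from the start state are {A, D, E}.
None of the accepting states {B, C} is reachable, so no string is accepted and L(M) = ∅.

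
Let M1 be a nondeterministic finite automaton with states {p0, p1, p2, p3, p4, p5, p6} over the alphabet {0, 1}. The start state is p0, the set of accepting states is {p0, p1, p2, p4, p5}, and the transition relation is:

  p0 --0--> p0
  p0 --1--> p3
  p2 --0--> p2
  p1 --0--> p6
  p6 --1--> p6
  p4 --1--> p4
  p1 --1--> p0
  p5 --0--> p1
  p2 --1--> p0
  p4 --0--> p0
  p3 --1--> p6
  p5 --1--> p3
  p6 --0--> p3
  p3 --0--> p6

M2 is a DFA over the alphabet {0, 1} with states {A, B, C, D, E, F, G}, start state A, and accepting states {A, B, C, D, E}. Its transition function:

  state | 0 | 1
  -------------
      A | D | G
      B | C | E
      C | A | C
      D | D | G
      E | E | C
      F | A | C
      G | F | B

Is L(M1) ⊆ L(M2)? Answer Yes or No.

Yes

Exploring the product automaton M1 × M2 from the start pair (p0, A), following both machines on each input symbol, reaches 15 state pairs: (p0, A), (p0, D), (p3, G), (p6, F), (p6, B), (p3, A), (p6, C), (p3, C), (p6, E), (p6, D), (p6, G), (p6, A), (p3, E), (p3, D), (p3, F).
M1 accepts in {p0, p1, p2, p4, p5} and M2 accepts in {A, B, C, D, E}. The reachable pairs whose M1-component is accepting are (p0, A), (p0, D); in each of them the M2-component is accepting too, so the product for L(M1) \ L(M2) (M1-component accepting, M2-component rejecting) has no reachable accepting pair and the difference is empty.
Hence every string in L(M1) is also in L(M2).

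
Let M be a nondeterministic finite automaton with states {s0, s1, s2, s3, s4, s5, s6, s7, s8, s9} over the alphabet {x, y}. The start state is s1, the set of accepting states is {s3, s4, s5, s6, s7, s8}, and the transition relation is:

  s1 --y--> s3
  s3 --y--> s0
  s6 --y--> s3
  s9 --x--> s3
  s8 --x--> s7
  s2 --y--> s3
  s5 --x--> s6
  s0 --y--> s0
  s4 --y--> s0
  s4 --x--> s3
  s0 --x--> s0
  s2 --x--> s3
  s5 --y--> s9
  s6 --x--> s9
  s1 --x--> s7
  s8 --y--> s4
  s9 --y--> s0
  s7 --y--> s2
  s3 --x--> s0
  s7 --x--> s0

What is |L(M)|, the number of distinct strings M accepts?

The useful subgraph on states {s1, s2, s3, s7} is acyclic, so L(M) is finite; the longest accepting path visits 4 useful states, giving maximum string length 3.
Counting accepting paths from s1 by length: 2 of length 1, 2 of length 3. Total 4.

4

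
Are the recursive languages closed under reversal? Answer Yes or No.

Reverse the input on the tape and then run the decider for L; this halts and accepts exactly Lᴿ.
So the recursive languages are closed under reversal.

Yes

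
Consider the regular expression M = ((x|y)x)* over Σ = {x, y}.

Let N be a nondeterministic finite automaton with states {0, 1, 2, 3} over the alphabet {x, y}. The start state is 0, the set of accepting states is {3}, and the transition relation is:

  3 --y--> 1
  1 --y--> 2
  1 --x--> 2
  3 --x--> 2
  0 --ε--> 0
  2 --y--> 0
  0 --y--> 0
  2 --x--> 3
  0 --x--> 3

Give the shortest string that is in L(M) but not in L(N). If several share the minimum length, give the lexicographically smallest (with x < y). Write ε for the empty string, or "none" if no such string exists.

The empty string ε is accepted by M but not by N.
Since ε is the unique shortest string, it is the required witness.

ε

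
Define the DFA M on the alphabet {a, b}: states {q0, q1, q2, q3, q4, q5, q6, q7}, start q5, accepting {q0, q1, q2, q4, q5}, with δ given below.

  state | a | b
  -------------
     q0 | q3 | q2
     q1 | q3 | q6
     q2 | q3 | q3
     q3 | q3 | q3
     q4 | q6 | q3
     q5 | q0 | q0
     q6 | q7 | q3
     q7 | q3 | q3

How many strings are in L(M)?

5

The useful subgraph on states {q0, q2, q5} is acyclic, so L(M) is finite; the longest accepting path visits 3 useful states, giving maximum string length 2.
Counting accepting paths from q5 by length: 1 of length 0, 2 of length 1, 2 of length 2. Total 5.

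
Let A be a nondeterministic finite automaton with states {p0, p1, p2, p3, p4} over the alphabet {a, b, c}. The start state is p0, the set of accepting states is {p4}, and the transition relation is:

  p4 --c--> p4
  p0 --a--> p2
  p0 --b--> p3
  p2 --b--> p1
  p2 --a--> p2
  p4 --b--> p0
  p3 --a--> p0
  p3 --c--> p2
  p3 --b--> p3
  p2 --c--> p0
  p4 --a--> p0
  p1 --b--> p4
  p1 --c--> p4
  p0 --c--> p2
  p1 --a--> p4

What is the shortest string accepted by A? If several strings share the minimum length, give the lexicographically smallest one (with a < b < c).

aba

A breadth-first search from p0 reaches an accepting state first via the path p0 → p2 → p1 → p4 on input aba.
No string of length < 3 is accepted (BFS exhausts all shorter strings without reaching an accepting state), and aba is the lexicographically least accepting string of length 3.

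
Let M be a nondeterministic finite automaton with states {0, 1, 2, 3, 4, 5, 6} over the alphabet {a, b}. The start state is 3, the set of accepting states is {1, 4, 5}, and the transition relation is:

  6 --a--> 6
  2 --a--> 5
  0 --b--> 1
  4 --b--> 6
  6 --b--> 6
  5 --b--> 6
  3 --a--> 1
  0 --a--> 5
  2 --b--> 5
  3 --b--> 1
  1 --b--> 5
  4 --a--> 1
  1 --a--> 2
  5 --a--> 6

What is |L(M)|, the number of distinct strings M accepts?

The useful subgraph on states {1, 2, 3, 5} is acyclic, so L(M) is finite; the longest accepting path visits 4 useful states, giving maximum string length 3.
Counting accepting paths from 3 by length: 2 of length 1, 2 of length 2, 4 of length 3. Total 8.

8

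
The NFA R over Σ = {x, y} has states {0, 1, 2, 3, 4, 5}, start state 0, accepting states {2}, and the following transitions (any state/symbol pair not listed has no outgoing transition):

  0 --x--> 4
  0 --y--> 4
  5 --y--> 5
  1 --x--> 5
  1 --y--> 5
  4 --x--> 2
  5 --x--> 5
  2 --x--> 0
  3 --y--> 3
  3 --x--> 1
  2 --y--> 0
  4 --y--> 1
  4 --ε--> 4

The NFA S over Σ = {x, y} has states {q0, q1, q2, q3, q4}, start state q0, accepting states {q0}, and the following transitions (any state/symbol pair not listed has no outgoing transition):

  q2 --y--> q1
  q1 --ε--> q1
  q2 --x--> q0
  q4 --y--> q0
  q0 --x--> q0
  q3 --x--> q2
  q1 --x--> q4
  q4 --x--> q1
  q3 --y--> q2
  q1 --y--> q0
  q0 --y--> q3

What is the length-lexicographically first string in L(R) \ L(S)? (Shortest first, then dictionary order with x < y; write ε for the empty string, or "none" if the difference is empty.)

yx

The string yx is accepted by R but not by S.
No shorter string lies in the difference, and yx is the lexicographically first length-2 string in L(R) \ L(S).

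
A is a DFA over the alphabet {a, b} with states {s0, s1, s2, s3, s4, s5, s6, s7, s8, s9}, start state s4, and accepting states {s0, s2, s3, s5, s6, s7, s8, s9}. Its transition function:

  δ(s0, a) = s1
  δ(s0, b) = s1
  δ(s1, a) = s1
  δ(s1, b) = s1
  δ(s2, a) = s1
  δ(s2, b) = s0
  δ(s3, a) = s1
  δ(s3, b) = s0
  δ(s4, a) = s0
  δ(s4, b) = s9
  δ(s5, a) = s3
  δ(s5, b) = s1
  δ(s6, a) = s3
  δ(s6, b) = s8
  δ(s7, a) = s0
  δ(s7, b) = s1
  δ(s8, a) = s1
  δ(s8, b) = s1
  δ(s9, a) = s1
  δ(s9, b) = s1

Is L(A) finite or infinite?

The useful states (reachable from s4 and able to reach an accepting state) are {s0, s4, s9}.
Restricted to these states the transition graph has no cycle, so every accepting path has bounded length and L is finite.

finite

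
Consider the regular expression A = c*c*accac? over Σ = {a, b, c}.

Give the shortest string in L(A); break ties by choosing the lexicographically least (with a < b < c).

acca

By inspection of the expression, no string of length less than 4 matches, and acca is the lexicographically first match of length 4.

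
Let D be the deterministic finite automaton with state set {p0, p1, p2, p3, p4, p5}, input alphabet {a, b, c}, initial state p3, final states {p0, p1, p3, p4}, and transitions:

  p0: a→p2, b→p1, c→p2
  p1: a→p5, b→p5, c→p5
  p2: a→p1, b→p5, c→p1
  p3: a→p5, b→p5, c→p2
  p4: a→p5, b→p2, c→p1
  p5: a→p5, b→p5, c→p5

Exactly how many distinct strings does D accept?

The useful subgraph on states {p1, p2, p3} is acyclic, so L(D) is finite; the longest accepting path visits 3 useful states, giving maximum string length 2.
Counting accepting paths from p3 by length: 1 of length 0, 2 of length 2. Total 3.

3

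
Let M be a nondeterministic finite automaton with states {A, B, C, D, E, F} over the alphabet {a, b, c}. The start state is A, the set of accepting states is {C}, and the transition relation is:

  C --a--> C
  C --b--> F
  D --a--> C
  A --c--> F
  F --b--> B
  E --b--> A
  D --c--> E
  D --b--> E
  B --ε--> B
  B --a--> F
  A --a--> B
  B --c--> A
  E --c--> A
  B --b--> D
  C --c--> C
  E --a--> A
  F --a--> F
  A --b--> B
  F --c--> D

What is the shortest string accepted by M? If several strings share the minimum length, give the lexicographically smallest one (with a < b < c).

A breadth-first search from A reaches an accepting state first via the path A → B → D → C on input aba.
No string of length < 3 is accepted (BFS exhausts all shorter strings without reaching an accepting state), and aba is the lexicographically least accepting string of length 3.

aba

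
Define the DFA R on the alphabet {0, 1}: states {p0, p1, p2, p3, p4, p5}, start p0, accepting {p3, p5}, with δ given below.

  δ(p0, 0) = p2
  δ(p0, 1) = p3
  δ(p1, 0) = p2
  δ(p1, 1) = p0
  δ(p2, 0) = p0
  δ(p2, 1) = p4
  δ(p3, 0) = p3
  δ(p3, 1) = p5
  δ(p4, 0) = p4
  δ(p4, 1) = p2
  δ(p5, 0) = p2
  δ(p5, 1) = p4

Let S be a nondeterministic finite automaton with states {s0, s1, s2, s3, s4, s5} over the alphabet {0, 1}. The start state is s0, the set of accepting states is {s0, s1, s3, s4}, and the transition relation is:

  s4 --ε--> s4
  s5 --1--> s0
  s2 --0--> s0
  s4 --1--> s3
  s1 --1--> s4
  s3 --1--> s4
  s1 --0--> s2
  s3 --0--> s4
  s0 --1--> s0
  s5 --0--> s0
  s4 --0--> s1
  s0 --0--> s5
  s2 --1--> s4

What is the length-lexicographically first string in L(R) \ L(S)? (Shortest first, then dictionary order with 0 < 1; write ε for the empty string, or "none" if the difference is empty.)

10

The string 10 is accepted by R but not by S.
No shorter string lies in the difference, and 10 is the lexicographically first length-2 string in L(R) \ L(S).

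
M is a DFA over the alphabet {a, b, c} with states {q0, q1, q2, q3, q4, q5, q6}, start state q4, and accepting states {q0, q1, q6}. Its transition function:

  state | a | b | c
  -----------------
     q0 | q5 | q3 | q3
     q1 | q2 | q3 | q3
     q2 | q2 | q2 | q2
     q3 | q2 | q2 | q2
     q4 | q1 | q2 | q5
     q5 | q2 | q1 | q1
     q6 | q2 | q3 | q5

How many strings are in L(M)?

3

The useful subgraph on states {q1, q4, q5} is acyclic, so L(M) is finite; the longest accepting path visits 3 useful states, giving maximum string length 2.
Counting accepting paths from q4 by length: 1 of length 1, 2 of length 2. Total 3.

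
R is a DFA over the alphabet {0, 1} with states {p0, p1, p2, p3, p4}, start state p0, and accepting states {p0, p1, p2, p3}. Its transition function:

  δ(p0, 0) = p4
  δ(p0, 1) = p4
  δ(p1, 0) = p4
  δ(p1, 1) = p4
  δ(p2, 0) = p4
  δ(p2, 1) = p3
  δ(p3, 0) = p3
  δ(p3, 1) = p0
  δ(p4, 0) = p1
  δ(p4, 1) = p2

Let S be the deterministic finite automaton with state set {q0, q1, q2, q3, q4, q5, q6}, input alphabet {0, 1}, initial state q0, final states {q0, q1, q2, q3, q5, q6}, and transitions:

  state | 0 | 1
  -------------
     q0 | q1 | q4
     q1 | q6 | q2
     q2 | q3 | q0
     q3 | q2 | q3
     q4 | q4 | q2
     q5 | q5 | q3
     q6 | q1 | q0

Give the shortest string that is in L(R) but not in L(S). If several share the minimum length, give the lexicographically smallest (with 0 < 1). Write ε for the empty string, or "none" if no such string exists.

The string 10 is accepted by R but not by S.
No shorter string lies in the difference, and 10 is the lexicographically first length-2 string in L(R) \ L(S).

10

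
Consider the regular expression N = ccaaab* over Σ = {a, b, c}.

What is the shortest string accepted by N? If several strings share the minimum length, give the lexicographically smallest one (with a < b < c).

By inspection of the expression, no string of length less than 5 matches, and ccaaa is the lexicographically first match of length 5.

ccaaa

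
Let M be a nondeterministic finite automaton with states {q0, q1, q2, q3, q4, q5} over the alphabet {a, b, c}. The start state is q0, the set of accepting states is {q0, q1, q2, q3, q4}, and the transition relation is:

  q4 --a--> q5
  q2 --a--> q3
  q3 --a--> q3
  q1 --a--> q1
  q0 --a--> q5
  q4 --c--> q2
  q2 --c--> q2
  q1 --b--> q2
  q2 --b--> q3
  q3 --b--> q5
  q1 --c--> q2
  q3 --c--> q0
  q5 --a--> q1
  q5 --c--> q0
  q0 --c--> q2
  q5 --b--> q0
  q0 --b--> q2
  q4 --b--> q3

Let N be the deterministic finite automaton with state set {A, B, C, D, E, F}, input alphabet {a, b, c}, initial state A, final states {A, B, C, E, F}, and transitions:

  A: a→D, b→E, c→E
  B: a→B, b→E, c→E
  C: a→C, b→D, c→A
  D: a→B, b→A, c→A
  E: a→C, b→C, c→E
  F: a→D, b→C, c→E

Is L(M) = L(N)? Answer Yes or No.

Yes

Exploring the product automaton M × N from the start pair (q0, A), following both machines on each input symbol, reaches 5 state pairs: (q0, A), (q5, D), (q2, E), (q1, B), (q3, C).
M accepts in {q0, q1, q2, q3, q4} and N accepts in {A, B, C, E, F}. In every reachable pair the two components are either both accepting — (q0, A), (q2, E), (q1, B), (q3, C) — or both non-accepting, so no string is accepted by exactly one of the machines: L(M) \ L(N) and L(N) \ L(M) are both empty.
Hence every string is accepted by M iff it is accepted by N, and the two languages coincide.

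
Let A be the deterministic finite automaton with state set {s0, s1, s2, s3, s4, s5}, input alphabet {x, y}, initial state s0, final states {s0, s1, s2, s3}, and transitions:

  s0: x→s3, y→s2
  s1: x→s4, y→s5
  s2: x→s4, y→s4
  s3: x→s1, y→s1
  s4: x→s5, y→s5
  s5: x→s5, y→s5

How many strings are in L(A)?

5

The useful subgraph on states {s0, s1, s2, s3} is acyclic, so L(A) is finite; the longest accepting path visits 3 useful states, giving maximum string length 2.
Counting accepting paths from s0 by length: 1 of length 0, 2 of length 1, 2 of length 2. Total 5.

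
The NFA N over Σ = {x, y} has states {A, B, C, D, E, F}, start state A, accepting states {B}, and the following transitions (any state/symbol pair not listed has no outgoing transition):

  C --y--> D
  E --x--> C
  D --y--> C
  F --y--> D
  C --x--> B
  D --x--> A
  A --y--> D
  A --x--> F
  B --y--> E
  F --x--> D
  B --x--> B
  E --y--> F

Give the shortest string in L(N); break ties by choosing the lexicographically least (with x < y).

A breadth-first search from A reaches an accepting state first via the path A → D → C → B on input yyx.
No string of length < 3 is accepted (BFS exhausts all shorter strings without reaching an accepting state), and yyx is the lexicographically least accepting string of length 3.

yyx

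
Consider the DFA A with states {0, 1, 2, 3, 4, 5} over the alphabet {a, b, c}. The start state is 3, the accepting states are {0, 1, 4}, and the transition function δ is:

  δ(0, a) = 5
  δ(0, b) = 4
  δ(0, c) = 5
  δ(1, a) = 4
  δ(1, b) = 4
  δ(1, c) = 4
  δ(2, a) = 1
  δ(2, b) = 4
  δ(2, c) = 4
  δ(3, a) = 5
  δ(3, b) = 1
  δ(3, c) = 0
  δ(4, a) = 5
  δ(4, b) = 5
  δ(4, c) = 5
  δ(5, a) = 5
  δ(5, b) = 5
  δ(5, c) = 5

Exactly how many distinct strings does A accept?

The useful subgraph on states {0, 1, 3, 4} is acyclic, so L(A) is finite; the longest accepting path visits 3 useful states, giving maximum string length 2.
Counting accepting paths from 3 by length: 2 of length 1, 4 of length 2. Total 6.

6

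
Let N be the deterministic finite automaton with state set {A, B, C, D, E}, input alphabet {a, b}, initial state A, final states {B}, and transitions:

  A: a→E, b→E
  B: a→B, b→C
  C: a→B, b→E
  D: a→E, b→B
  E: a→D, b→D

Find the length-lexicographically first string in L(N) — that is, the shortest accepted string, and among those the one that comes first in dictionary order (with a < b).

A breadth-first search from A reaches an accepting state first via the path A → E → D → B on input aab.
No string of length < 3 is accepted (BFS exhausts all shorter strings without reaching an accepting state), and aab is the lexicographically least accepting string of length 3.

aab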